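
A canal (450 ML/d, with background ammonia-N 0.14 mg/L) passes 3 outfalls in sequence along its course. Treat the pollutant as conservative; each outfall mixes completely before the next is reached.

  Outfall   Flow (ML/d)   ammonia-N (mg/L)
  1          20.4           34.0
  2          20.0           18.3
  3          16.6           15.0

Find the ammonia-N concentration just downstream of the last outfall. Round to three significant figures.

2.71 mg/L

Outfall 1: combined Q = 470.4 ML/d; C = (450.0·0.1400 + 20.40·34.00)/470.4 = 1.608 mg/L.
Outfall 2: combined Q = 490.4 ML/d; C = (470.4·1.608 + 20.00·18.30)/490.4 = 2.289 mg/L.
Outfall 3: combined Q = 507.0 ML/d; C = (490.4·2.289 + 16.60·15.00)/507.0 = 2.705 mg/L.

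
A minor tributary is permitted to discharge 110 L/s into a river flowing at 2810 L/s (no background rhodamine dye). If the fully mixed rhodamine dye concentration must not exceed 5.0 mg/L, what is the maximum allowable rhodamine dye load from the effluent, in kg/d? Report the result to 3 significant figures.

Mass balance at the limit: 2810·0 + 110.0·Cₑ = 2920·5.0 → Cₑ = 132.7 mg/L.
110.0 L/s = 0.1100 m³/s. Load = 0.1100 m³/s × 132.7 g/m³ × 86 400 s/d = 1261 kg/d.

1260 kg/d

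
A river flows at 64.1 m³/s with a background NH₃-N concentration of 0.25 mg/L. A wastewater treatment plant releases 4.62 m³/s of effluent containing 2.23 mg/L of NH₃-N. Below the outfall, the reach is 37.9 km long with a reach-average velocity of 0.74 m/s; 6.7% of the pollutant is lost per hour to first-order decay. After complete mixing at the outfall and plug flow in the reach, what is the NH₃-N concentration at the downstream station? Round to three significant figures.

Conservation of mass: C = (64.10·0.2500 + 4.620·2.230) / 68.72 = 26.33/68.72 = 0.3831 mg/L.
Travel time t = 37.9·1000 / 0.74 = 51220 s = 14.23 h.
6.7%/h lost → k = −ln(1 − 0.067) = 0.06935 h⁻¹.
First-order decay: C = 0.3831·exp(−k·t) = 0.3831·0.3728 = 0.1428 mg/L.

0.143 mg/L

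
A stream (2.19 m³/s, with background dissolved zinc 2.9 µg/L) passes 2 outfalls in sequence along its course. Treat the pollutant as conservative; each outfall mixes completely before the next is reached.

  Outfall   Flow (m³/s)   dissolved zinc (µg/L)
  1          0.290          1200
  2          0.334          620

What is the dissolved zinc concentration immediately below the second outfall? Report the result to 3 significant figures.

200 µg/L

Below outfall 1: Q → 2.480 m³/s, C = (2.190·2.900 + 0.2900·1200)/2.480 = 142.9 µg/L.
Below outfall 2: Q → 2.814 m³/s, C = (2.480·142.9 + 0.3340·620.0)/2.814 = 199.5 µg/L.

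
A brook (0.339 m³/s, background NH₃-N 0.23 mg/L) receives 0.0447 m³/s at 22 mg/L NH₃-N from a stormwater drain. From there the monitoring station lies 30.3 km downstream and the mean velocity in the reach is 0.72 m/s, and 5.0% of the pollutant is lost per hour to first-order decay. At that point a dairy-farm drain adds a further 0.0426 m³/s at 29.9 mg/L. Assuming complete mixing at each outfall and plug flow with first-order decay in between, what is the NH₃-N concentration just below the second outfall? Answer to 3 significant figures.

Mixed concentration C = ΣQC/ΣQ = (0.3390·0.2300 + 0.04470·22.00) / 0.3837 = 1.061/0.3837 = 2.766 mg/L; combined flow 0.3837 m³/s.
Travel time t = 30.3·1000 / 0.72 = 42080 s = 11.69 h.
5.0%/h lost → k = −ln(1 − 0.05) = 0.05129 h⁻¹.
Applying C = C₀e^(−kt): 2.766 × 0.5490 = 1.519 mg/L.
At the second outfall, C = (0.3837·1.519 + 0.04260·29.90) / (0.3837 + 0.04260) = 4.355 mg/L.

4.35 mg/L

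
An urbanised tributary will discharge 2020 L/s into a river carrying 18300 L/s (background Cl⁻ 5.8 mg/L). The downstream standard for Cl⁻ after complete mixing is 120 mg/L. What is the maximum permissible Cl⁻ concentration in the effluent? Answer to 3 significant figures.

At the limit, (Qr·Cr + Qe·Cₑ)/(Qr + Qe) = 120:
Cₑ = (20320·120 − 18300·5.800) / 2020 = 1155 mg/L.

1150 mg/L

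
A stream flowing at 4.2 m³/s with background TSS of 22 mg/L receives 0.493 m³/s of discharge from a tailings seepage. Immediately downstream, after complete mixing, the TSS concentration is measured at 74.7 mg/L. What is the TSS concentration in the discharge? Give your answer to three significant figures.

Mass balance: 4.200·22.00 + 0.4930·Cₑ = 4.693·74.70
→ Cₑ = (4.693·74.70 − 4.200·22.00) / 0.4930 = 523.7 mg/L.

524 mg/L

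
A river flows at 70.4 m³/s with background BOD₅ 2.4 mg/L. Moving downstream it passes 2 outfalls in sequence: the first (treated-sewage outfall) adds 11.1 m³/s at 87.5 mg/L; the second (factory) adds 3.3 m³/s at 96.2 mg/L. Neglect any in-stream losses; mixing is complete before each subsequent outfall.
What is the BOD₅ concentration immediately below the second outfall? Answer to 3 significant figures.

Below outfall 1: Q → 81.50 m³/s, C = (70.40·2.400 + 11.10·87.50)/81.50 = 13.99 mg/L.
Below outfall 2: Q → 84.80 m³/s, C = (81.50·13.99 + 3.300·96.20)/84.80 = 17.19 mg/L.

17.2 mg/L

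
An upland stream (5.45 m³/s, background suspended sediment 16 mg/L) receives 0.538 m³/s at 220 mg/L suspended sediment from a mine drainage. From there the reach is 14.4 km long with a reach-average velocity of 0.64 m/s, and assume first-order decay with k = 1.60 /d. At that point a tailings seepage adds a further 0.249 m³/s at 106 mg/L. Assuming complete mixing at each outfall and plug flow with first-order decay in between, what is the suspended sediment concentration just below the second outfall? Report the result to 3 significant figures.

26.0 mg/L

Mixed concentration C = ΣQC/ΣQ = (5.450·16.00 + 0.5380·220.0) / 5.988 = 205.6/5.988 = 34.33 mg/L; combined flow 5.988 m³/s.
Travel time t = 14.4·1000 / 0.64 = 22500 s = 6.250 h.
First-order decay: C = 34.33·exp(−k·t) = 34.33·0.6592 = 22.63 mg/L.
At the second outfall, C = (5.988·22.63 + 0.2490·106.0) / (5.988 + 0.2490) = 25.96 mg/L.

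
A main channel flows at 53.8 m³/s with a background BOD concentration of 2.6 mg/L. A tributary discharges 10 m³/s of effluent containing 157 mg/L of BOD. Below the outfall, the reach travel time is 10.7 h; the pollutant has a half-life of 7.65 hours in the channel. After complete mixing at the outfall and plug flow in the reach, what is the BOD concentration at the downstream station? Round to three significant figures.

10.2 mg/L

Conservation of mass: C = (53.80·2.600 + 10.00·157.0) / 63.80 = 1710/63.80 = 26.80 mg/L.
Half-life 7.65 h → k = ln 2 / 7.65 = 0.09061 h⁻¹ = 2.175 d⁻¹.
After decay, C = 26.80 × e^(−kt) = 26.80 × 0.3793 = 10.16 mg/L.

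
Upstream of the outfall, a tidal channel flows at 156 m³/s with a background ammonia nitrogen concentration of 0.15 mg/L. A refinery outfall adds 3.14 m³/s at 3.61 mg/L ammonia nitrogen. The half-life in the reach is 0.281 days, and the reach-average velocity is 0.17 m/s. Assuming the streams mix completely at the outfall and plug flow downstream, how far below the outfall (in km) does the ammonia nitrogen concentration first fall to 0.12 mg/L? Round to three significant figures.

Conservation of mass: C = (156.0·0.1500 + 3.140·3.610) / 159.1 = 34.74/159.1 = 0.2183 mg/L.
Half-life 0.281 d → k = ln 2 / 0.281 = 2.467 d⁻¹.
Set 0.2183·exp(−k·t) = 0.12 → t = ln(0.2183/0.12)/k = 20950 s = 5.821 h.
Distance = v·t = 0.17·20950 = 3562 m = 3.562 km.

3.56 km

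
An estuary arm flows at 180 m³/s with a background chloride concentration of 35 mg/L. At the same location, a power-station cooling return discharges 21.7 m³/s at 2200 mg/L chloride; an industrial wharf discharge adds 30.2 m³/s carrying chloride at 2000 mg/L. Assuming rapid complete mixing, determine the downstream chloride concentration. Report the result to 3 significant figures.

493 mg/L

Flow-weighted average: C = (180.0·35.00 + 21.70·2200 + 30.20·2000) / 231.9 = 114400/231.9 = 493.5 mg/L.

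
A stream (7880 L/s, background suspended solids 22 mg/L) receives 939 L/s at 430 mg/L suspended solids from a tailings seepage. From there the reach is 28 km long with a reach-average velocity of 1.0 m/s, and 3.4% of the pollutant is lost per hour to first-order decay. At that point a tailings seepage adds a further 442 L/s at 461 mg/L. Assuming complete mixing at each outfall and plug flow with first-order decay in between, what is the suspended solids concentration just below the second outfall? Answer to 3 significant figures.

Mass balance: C = (7880·22.00 + 939.0·430.0) / 8819 = 577100/8819 = 65.44 mg/L; combined flow 8819 L/s.
Travel time t = 28·1000 / 1.0 = 28000 s = 7.778 h.
3.4%/h lost → k = −ln(1 − 0.034) = 0.03459 h⁻¹.
First-order decay: C = 65.44·exp(−k·t) = 65.44·0.7641 = 50.00 mg/L.
At the second outfall, C = (8819·50.00 + 442.0·461.0) / (8819 + 442.0) = 69.62 mg/L.

69.6 mg/L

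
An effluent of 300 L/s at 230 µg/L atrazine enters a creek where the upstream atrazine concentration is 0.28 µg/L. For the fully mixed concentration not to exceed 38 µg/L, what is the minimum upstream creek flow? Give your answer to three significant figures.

Set C_mix = 38: (Q·0.2800 + 300.0·230.0) / (Q + 300.0) = 38
→ Q = 300.0·(230.0 − 38)/(38 − 0.2800) = 1527 L/s.

1530 L/s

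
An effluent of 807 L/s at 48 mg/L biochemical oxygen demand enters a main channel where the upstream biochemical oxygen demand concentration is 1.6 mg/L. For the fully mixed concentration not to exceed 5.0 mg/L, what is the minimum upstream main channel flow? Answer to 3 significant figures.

10200 L/s

Set C_mix = 5.0: (Q·1.600 + 807.0·48.00) / (Q + 807.0) = 5.0
→ Q = 807.0·(48.00 − 5.0)/(5.0 − 1.600) = 10210 L/s.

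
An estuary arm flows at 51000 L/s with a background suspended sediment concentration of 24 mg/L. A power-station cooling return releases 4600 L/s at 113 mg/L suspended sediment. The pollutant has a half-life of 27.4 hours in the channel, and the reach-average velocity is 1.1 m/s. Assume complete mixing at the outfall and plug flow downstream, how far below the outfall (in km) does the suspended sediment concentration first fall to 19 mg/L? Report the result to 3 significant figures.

Flow-weighted average: C = (51000·24.00 + 4600·113.0) / 55600 = 1744000/55600 = 31.36 mg/L.
Half-life 27.4 h → k = ln 2 / 27.4 = 0.02530 h⁻¹ = 0.6071 d⁻¹.
Set 31.36·exp(−k·t) = 19 → t = ln(31.36/19)/k = 71320 s = 19.81 h.
Distance = v·t = 1.1·71320 = 78460 m = 78.46 km.

78.5 km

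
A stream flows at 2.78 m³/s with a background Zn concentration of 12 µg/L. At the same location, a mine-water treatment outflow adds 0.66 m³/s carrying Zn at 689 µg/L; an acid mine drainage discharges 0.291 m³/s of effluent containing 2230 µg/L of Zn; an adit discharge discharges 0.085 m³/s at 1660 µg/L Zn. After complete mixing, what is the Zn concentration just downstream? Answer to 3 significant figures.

Conservation of mass: C = (2.780·12.00 + 0.6600·689.0 + 0.2910·2230 + 0.08500·1660) / 3.816 = 1278/3.816 = 334.9 µg/L.

335 µg/L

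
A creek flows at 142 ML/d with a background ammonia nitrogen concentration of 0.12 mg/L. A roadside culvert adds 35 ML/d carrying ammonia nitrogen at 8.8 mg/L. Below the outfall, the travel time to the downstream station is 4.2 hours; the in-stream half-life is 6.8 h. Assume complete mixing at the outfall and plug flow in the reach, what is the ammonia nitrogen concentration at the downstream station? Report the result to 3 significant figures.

Mass balance: C = (142.0·0.1200 + 35.00·8.800) / 177.0 = 325.0/177.0 = 1.836 mg/L.
Half-life 6.8 h → k = ln 2 / 6.8 = 0.1019 h⁻¹ = 2.446 d⁻¹.
First-order decay: C = 1.836·exp(−k·t) = 1.836·0.6517 = 1.197 mg/L.

1.20 mg/L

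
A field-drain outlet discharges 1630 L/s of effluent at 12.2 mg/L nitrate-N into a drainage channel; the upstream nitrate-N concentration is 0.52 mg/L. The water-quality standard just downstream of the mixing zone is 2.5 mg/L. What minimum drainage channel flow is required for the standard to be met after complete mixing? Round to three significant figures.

7990 L/s

Set C_mix = 2.5: (Q·0.5200 + 1630·12.20) / (Q + 1630) = 2.5
→ Q = 1630·(12.20 − 2.5)/(2.5 − 0.5200) = 7985 L/s.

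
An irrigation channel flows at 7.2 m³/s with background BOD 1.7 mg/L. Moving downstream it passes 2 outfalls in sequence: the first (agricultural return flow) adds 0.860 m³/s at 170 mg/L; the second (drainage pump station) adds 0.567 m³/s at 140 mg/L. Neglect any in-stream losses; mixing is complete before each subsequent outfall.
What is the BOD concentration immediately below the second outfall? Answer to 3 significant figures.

Below outfall 1: Q → 8.060 m³/s, C = (7.200·1.700 + 0.8600·170.0)/8.060 = 19.66 mg/L.
Below outfall 2: Q → 8.627 m³/s, C = (8.060·19.66 + 0.5670·140.0)/8.627 = 27.57 mg/L.

27.6 mg/L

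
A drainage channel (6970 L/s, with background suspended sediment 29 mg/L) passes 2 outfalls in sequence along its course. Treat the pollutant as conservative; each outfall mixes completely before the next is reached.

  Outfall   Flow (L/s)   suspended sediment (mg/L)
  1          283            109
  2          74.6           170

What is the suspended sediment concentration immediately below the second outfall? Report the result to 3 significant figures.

33.5 mg/L

Below outfall 1: Q → 7253 L/s, C = (6970·29.00 + 283.0·109.0)/7253 = 32.12 mg/L.
Below outfall 2: Q → 7328 L/s, C = (7253·32.12 + 74.60·170.0)/7328 = 33.53 mg/L.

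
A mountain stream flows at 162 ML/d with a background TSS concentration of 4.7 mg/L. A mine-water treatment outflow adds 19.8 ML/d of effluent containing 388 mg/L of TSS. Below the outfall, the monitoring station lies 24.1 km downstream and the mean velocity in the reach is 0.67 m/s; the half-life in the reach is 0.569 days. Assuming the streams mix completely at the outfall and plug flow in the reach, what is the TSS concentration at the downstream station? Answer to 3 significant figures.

28.0 mg/L

Conservation of mass: C = (162.0·4.700 + 19.80·388.0) / 181.8 = 8444/181.8 = 46.45 mg/L.
Travel time t = 24.1·1000 / 0.67 = 35970 s = 9.992 h.
Half-life 0.569 d → k = ln 2 / 0.569 = 1.218 d⁻¹.
After decay, C = 46.45 × e^(−kt) = 46.45 × 0.6022 = 27.97 mg/L.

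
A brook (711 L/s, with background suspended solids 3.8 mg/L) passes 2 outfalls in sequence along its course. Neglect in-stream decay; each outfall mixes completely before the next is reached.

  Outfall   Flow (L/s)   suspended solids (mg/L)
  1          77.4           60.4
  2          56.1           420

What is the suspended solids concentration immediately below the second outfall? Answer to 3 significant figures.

36.6 mg/L

After outfall 1: Q = 711.0 + 77.40 = 788.4 L/s; C = (711.0·3.800 + 77.40·60.40)/788.4 = 9.357 mg/L.
After outfall 2: Q = 788.4 + 56.10 = 844.5 L/s; C = (788.4·9.357 + 56.10·420.0)/844.5 = 36.64 mg/L.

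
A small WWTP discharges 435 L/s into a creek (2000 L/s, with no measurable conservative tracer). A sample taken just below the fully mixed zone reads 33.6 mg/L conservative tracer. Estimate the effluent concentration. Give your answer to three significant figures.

Mass balance: 2000·0 + 435.0·Cₑ = 2435·33.60
→ Cₑ = (2435·33.60 − 2000·0) / 435.0 = 188.1 mg/L.

188 mg/L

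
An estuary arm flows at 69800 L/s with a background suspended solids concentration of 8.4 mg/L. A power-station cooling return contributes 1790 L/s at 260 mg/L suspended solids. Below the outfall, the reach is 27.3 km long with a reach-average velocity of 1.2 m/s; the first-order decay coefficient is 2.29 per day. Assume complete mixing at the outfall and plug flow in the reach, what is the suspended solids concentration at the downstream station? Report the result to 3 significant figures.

8.04 mg/L

After mixing, C = (69800·8.400 + 1790·260.0) / 71590 = 1052000/71590 = 14.69 mg/L.
Travel time t = 27.3·1000 / 1.2 = 22750 s = 6.319 h.
Applying C = C₀e^(−kt): 14.69 × 0.5472 = 8.039 mg/L.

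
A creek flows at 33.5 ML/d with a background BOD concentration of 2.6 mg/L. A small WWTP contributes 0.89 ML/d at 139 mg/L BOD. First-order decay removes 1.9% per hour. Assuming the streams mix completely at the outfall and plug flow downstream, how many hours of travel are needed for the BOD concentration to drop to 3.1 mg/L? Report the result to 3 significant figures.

Mixed concentration C = ΣQC/ΣQ = (33.50·2.600 + 0.8900·139.0) / 34.39 = 210.8/34.39 = 6.130 mg/L.
1.9%/h lost → k = −ln(1 − 0.019) = 0.01918 h⁻¹.
6.130·exp(−k·t) = 3.1 → t = ln(6.130/3.1)/k = 127900 s = 35.54 h.

35.5 h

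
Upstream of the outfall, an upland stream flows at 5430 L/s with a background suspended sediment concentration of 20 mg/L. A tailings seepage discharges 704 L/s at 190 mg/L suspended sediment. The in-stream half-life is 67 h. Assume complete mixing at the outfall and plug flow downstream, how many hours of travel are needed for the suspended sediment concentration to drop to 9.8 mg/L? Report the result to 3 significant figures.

Mass balance: C = (5430·20.00 + 704.0·190.0) / 6134 = 242400/6134 = 39.51 mg/L.
Half-life 67 h → k = ln 2 / 67 = 0.01035 h⁻¹ = 0.2483 d⁻¹.
39.51·exp(−k·t) = 9.8 → t = ln(39.51/9.8)/k = 485100 s = 134.8 h.

135 h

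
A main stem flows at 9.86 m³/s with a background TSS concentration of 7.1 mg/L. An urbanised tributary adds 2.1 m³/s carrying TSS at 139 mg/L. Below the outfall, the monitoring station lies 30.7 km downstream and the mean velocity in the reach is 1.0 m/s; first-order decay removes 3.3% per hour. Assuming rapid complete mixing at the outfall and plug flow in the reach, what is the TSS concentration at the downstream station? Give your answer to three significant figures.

After mixing, C = (9.860·7.100 + 2.100·139.0) / 11.96 = 361.9/11.96 = 30.26 mg/L.
Travel time t = 30.7·1000 / 1.0 = 30700 s = 8.528 h.
3.3%/h lost → k = −ln(1 − 0.033) = 0.03356 h⁻¹.
After decay, C = 30.26 × e^(−kt) = 30.26 × 0.7511 = 22.73 mg/L.

22.7 mg/L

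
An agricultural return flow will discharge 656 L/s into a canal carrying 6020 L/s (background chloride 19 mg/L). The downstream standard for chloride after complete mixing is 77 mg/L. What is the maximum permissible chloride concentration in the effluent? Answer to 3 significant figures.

At the limit, (Qr·Cr + Qe·Cₑ)/(Qr + Qe) = 77:
Cₑ = (6676·77 − 6020·19.00) / 656.0 = 609.3 mg/L.

609 mg/L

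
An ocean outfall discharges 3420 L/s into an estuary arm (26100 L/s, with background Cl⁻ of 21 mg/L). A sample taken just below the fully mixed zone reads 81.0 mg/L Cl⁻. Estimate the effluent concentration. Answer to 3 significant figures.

Mass balance: 26100·21.00 + 3420·Cₑ = 29520·81.00
→ Cₑ = (29520·81.00 − 26100·21.00) / 3420 = 538.9 mg/L.

539 mg/L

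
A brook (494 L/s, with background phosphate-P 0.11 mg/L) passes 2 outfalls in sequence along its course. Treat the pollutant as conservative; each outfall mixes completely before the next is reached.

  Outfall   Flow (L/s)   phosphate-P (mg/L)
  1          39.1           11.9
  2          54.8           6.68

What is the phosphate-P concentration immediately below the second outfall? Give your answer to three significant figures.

After outfall 1: Q = 494.0 + 39.10 = 533.1 L/s; C = (494.0·0.1100 + 39.10·11.90)/533.1 = 0.9747 mg/L.
After outfall 2: Q = 533.1 + 54.80 = 587.9 L/s; C = (533.1·0.9747 + 54.80·6.680)/587.9 = 1.507 mg/L.

1.51 mg/L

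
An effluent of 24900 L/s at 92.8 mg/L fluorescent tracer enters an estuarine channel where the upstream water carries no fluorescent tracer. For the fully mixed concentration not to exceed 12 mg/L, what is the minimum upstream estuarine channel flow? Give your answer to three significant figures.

168000 L/s

Set C_mix = 12: (Q·0 + 24900·92.80) / (Q + 24900) = 12
→ Q = 24900·(92.80 − 12)/(12 − 0) = 167700 L/s.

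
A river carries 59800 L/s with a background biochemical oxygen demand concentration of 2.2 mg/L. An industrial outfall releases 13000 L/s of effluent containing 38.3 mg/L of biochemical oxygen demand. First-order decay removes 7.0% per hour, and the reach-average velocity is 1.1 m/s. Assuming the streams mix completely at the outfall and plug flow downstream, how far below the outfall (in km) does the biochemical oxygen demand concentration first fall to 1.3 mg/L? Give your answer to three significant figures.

Mixed concentration C = ΣQC/ΣQ = (59800·2.200 + 13000·38.30) / 72800 = 629500/72800 = 8.646 mg/L.
7.0%/h lost → k = −ln(1 − 0.07) = 0.07257 h⁻¹.
Set 8.646·exp(−k·t) = 1.3 → t = ln(8.646/1.3)/k = 93990 s = 26.11 h.
Distance = v·t = 1.1·93990 = 103400 m = 103.4 km.

103 km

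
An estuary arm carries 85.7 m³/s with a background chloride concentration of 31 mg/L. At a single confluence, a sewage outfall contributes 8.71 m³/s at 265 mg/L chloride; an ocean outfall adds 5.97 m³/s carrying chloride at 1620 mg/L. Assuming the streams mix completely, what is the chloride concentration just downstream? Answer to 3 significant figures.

146 mg/L

After mixing, C = (85.70·31.00 + 8.710·265.0 + 5.970·1620) / 100.4 = 14640/100.4 = 145.8 mg/L.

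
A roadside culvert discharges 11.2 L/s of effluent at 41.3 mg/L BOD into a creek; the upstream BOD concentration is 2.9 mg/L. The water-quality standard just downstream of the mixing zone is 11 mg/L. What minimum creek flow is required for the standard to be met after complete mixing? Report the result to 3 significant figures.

41.9 L/s

Set C_mix = 11: (Q·2.900 + 11.20·41.30) / (Q + 11.20) = 11
→ Q = 11.20·(41.30 − 11)/(11 − 2.900) = 41.90 L/s.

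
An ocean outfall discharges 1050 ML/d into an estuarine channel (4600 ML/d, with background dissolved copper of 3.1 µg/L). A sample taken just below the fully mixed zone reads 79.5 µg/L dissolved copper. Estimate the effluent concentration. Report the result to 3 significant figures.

Mass balance: 4600·3.100 + 1050·Cₑ = 5650·79.50
→ Cₑ = (5650·79.50 − 4600·3.100) / 1050 = 414.2 µg/L.

414 µg/L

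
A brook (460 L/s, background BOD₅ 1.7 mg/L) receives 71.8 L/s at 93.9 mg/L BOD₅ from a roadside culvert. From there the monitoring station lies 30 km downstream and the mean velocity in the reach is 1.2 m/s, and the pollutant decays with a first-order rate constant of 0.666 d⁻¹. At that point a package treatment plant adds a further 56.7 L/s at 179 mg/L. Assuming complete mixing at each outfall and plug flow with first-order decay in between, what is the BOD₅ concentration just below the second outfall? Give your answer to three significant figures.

Mixed concentration C = ΣQC/ΣQ = (460.0·1.700 + 71.80·93.90) / 531.8 = 7524/531.8 = 14.15 mg/L; combined flow 531.8 L/s.
Travel time t = 30·1000 / 1.2 = 25000 s = 6.944 h.
After decay, C = 14.15 × e^(−kt) = 14.15 × 0.8247 = 11.67 mg/L.
Second outfall: C = (531.8·11.67 + 56.70·179.0)/588.5 = 27.79 mg/L.

27.8 mg/L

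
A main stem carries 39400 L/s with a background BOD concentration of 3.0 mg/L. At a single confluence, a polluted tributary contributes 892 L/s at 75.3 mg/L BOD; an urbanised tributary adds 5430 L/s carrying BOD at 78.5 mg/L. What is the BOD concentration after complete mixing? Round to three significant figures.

13.4 mg/L

Mixed concentration C = ΣQC/ΣQ = (39400·3.000 + 892.0·75.30 + 5430·78.50) / 45720 = 611600/45720 = 13.38 mg/L.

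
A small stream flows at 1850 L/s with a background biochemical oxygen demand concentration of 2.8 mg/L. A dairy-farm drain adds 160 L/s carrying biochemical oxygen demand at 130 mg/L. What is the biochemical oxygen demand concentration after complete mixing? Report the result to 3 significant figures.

12.9 mg/L

After mixing, C = (1850·2.800 + 160.0·130.0) / 2010 = 25980/2010 = 12.93 mg/L.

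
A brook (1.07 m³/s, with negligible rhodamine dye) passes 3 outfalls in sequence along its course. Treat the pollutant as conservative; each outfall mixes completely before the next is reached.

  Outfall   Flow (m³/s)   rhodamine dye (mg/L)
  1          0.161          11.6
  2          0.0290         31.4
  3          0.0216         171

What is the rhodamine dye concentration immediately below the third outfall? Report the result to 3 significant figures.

5.05 mg/L

After outfall 1: Q = 1.070 + 0.1610 = 1.231 m³/s; C = (1.070·0 + 0.1610·11.60)/1.231 = 1.517 mg/L.
After outfall 2: Q = 1.231 + 0.02900 = 1.260 m³/s; C = (1.231·1.517 + 0.02900·31.40)/1.260 = 2.205 mg/L.
After outfall 3: Q = 1.260 + 0.02160 = 1.282 m³/s; C = (1.260·2.205 + 0.02160·171.0)/1.282 = 5.050 mg/L.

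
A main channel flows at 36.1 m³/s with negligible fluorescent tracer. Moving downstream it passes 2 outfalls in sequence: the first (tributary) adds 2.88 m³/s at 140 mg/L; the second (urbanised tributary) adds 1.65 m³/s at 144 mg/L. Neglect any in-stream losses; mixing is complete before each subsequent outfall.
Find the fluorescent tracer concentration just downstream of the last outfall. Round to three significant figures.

15.8 mg/L

Below outfall 1: Q → 38.98 m³/s, C = (36.10·0 + 2.880·140.0)/38.98 = 10.34 mg/L.
Below outfall 2: Q → 40.63 m³/s, C = (38.98·10.34 + 1.650·144.0)/40.63 = 15.77 mg/L.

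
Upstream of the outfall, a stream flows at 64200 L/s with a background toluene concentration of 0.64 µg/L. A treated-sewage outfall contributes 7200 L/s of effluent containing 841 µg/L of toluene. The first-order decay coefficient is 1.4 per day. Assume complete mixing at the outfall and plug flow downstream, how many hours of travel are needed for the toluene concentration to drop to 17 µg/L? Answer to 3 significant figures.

Mixed concentration C = ΣQC/ΣQ = (64200·0.6400 + 7200·841.0) / 71400 = 6096000/71400 = 85.38 µg/L.
85.38·exp(−k·t) = 17 → t = ln(85.38/17)/k = 99600 s = 27.67 h.

27.7 h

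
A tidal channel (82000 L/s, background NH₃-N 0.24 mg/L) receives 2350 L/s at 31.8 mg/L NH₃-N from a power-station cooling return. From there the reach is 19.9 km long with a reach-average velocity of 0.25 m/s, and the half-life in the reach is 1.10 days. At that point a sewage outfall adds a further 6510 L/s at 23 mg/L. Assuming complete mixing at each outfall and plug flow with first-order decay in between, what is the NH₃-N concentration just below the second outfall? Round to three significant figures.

After mixing, C = (82000·0.2400 + 2350·31.80) / 84350 = 94410/84350 = 1.119 mg/L; combined flow 84350 L/s.
Travel time t = 19.9·1000 / 0.25 = 79600 s = 22.11 h.
Half-life 1.10 d → k = ln 2 / 1.10 = 0.6301 d⁻¹.
Decay over the reach: 1.119·exp(−kt) = 1.119·0.5596 = 0.6263 mg/L.
Second outfall: C = (84350·0.6263 + 6510·23.00)/90860 = 2.229 mg/L.

2.23 mg/L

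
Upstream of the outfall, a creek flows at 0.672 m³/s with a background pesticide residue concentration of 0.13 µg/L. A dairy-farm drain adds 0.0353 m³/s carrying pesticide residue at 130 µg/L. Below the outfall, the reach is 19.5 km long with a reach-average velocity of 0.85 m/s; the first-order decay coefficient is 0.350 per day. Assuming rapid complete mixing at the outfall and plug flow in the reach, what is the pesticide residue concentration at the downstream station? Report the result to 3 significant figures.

6.02 µg/L

Conservation of mass: C = (0.6720·0.1300 + 0.03530·130.0) / 0.7073 = 4.676/0.7073 = 6.612 µg/L.
Travel time t = 19.5·1000 / 0.85 = 22940 s = 6.373 h.
Applying C = C₀e^(−kt): 6.612 × 0.9113 = 6.025 µg/L.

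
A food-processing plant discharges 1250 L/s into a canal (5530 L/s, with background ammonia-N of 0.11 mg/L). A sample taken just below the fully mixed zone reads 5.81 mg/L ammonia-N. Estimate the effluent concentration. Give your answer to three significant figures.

Mass balance: 5530·0.1100 + 1250·Cₑ = 6780·5.810
→ Cₑ = (6780·5.810 − 5530·0.1100) / 1250 = 31.03 mg/L.

31.0 mg/L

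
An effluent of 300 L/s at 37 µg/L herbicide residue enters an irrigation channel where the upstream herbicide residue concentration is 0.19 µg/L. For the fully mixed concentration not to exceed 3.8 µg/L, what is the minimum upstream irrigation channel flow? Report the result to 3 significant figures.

2760 L/s

Set C_mix = 3.8: (Q·0.1900 + 300.0·37.00) / (Q + 300.0) = 3.8
→ Q = 300.0·(37.00 − 3.8)/(3.8 − 0.1900) = 2759 L/s.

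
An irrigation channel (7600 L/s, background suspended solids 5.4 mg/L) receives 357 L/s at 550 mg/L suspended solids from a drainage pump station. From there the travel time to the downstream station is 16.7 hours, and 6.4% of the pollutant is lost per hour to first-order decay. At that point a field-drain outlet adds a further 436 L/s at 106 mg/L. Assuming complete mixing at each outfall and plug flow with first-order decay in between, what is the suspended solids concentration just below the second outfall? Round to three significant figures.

Mass balance: C = (7600·5.400 + 357.0·550.0) / 7957 = 237400/7957 = 29.83 mg/L; combined flow 7957 L/s.
6.4%/h lost → k = −ln(1 − 0.064) = 0.06614 h⁻¹.
First-order decay: C = 29.83·exp(−k·t) = 29.83·0.3314 = 9.886 mg/L.
Second outfall: C = (7957·9.886 + 436.0·106.0)/8393 = 14.88 mg/L.

14.9 mg/L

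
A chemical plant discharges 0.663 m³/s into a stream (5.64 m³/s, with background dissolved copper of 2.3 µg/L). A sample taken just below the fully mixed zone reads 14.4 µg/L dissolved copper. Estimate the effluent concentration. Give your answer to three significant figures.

Mass balance: 5.640·2.300 + 0.6630·Cₑ = 6.303·14.40
→ Cₑ = (6.303·14.40 − 5.640·2.300) / 0.6630 = 117.3 µg/L.

117 µg/L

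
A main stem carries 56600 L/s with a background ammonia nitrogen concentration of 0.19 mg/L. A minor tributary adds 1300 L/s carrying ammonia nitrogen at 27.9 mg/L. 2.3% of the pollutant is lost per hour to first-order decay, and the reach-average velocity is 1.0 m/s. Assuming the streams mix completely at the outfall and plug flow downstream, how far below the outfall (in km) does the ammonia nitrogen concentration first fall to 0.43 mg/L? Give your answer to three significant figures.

Flow-weighted average: C = (56600·0.1900 + 1300·27.90) / 57900 = 47020/57900 = 0.8122 mg/L.
2.3%/h lost → k = −ln(1 − 0.023) = 0.02327 h⁻¹.
Set 0.8122·exp(−k·t) = 0.43 → t = ln(0.8122/0.43)/k = 98380 s = 27.33 h.
Distance = v·t = 1.0·98380 = 98380 m = 98.38 km.

98.4 km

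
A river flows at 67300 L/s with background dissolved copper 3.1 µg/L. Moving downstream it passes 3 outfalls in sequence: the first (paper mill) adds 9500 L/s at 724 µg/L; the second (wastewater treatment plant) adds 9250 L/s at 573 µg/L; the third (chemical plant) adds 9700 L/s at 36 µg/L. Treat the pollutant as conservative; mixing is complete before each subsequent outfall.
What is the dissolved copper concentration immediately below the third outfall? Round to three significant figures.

Outfall 1: combined Q = 76800 L/s; C = (67300·3.100 + 9500·724.0)/76800 = 92.27 µg/L.
Outfall 2: combined Q = 86050 L/s; C = (76800·92.27 + 9250·573.0)/86050 = 143.9 µg/L.
Outfall 3: combined Q = 95750 L/s; C = (86050·143.9 + 9700·36.00)/95750 = 133.0 µg/L.

133 µg/L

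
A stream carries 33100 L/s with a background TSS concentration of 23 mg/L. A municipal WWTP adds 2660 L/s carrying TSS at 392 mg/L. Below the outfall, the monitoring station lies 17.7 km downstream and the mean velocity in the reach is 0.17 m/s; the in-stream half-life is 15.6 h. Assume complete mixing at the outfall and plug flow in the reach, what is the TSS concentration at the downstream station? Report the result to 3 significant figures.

Conservation of mass: C = (33100·23.00 + 2660·392.0) / 35760 = 1804000/35760 = 50.45 mg/L.
Travel time t = 17.7·1000 / 0.17 = 104100 s = 28.92 h.
Half-life 15.6 h → k = ln 2 / 15.6 = 0.04443 h⁻¹ = 1.066 d⁻¹.
First-order decay: C = 50.45·exp(−k·t) = 50.45·0.2766 = 13.96 mg/L.

14.0 mg/L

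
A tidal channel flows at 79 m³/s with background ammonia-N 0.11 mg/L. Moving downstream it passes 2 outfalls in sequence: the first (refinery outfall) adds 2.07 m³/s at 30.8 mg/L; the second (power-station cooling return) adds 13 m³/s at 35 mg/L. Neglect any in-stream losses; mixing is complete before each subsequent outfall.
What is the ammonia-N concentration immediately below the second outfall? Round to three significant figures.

Outfall 1: combined Q = 81.07 m³/s; C = (79.00·0.1100 + 2.070·30.80)/81.07 = 0.8936 mg/L.
Outfall 2: combined Q = 94.07 m³/s; C = (81.07·0.8936 + 13.00·35.00)/94.07 = 5.607 mg/L.

5.61 mg/L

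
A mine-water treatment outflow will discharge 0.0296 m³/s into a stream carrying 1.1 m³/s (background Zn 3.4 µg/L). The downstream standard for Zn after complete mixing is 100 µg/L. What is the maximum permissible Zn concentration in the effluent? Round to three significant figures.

At the limit, (Qr·Cr + Qe·Cₑ)/(Qr + Qe) = 100:
Cₑ = (1.130·100 − 1.100·3.400) / 0.02960 = 3690 µg/L.

3690 µg/L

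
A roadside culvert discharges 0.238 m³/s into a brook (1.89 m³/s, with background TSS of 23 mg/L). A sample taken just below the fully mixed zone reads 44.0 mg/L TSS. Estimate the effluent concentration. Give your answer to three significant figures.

211 mg/L

Mass balance: 1.890·23.00 + 0.2380·Cₑ = 2.128·44.00
→ Cₑ = (2.128·44.00 − 1.890·23.00) / 0.2380 = 210.8 mg/L.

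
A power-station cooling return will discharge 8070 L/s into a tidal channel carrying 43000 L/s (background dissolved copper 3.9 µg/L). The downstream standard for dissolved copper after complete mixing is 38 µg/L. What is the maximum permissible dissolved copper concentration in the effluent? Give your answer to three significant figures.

220 µg/L

At the limit, (Qr·Cr + Qe·Cₑ)/(Qr + Qe) = 38:
Cₑ = (51070·38 − 43000·3.900) / 8070 = 219.7 µg/L.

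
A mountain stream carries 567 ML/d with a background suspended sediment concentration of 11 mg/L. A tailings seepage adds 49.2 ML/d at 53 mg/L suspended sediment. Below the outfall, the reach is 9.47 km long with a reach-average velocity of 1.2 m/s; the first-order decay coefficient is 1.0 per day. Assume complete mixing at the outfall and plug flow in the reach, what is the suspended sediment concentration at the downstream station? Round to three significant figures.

13.1 mg/L

Mixed concentration C = ΣQC/ΣQ = (567.0·11.00 + 49.20·53.00) / 616.2 = 8845/616.2 = 14.35 mg/L.
Travel time t = 9.47·1000 / 1.2 = 7892 s = 2.192 h.
After decay, C = 14.35 × e^(−kt) = 14.35 × 0.9127 = 13.10 mg/L.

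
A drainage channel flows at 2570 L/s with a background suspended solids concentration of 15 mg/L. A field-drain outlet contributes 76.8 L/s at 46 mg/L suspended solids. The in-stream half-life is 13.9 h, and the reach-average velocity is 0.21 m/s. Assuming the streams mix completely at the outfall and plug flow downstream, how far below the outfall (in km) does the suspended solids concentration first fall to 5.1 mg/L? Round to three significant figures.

Mixed concentration C = ΣQC/ΣQ = (2570·15.00 + 76.80·46.00) / 2647 = 42080/2647 = 15.90 mg/L.
Half-life 13.9 h → k = ln 2 / 13.9 = 0.04987 h⁻¹ = 1.197 d⁻¹.
Set 15.90·exp(−k·t) = 5.1 → t = ln(15.90/5.1)/k = 82090 s = 22.80 h.
Distance = v·t = 0.21·82090 = 17240 m = 17.24 km.

17.2 km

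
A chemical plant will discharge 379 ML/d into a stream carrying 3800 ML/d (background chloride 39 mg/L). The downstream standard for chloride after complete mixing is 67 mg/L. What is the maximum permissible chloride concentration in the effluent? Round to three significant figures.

348 mg/L

At the limit, (Qr·Cr + Qe·Cₑ)/(Qr + Qe) = 67:
Cₑ = (4179·67 − 3800·39.00) / 379.0 = 347.7 mg/L.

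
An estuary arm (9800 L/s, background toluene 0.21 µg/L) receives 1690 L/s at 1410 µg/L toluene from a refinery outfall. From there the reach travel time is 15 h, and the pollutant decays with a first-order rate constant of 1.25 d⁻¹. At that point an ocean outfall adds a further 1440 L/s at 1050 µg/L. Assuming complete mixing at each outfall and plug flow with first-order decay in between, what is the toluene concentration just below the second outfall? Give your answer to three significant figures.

201 µg/L

Flow-weighted average: C = (9800·0.2100 + 1690·1410) / 11490 = 2385000/11490 = 207.6 µg/L; combined flow 11490 L/s.
Decay over the reach: 207.6·exp(−kt) = 207.6·0.4578 = 95.03 µg/L.
Second outfall: C = (11490·95.03 + 1440·1050)/12930 = 201.4 µg/L.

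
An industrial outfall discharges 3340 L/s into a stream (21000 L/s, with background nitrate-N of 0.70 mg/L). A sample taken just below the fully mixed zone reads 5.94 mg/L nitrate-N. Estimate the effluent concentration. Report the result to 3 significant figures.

38.9 mg/L

Mass balance: 21000·0.7000 + 3340·Cₑ = 24340·5.940
→ Cₑ = (24340·5.940 − 21000·0.7000) / 3340 = 38.89 mg/L.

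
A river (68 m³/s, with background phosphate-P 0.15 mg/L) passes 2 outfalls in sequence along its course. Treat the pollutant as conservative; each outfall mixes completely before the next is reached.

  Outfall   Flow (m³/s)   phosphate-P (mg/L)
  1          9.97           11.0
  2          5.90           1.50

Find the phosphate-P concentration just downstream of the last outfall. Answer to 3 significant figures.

After outfall 1: Q = 68.00 + 9.970 = 77.97 m³/s; C = (68.00·0.1500 + 9.970·11.00)/77.97 = 1.537 mg/L.
After outfall 2: Q = 77.97 + 5.900 = 83.87 m³/s; C = (77.97·1.537 + 5.900·1.500)/83.87 = 1.535 mg/L.

1.53 mg/L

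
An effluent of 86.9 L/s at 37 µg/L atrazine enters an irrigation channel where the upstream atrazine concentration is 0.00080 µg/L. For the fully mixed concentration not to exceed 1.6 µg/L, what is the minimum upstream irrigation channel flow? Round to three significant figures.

1920 L/s

Set C_mix = 1.6: (Q·0.0008000 + 86.90·37.00) / (Q + 86.90) = 1.6
→ Q = 86.90·(37.00 − 1.6)/(1.6 − 0.0008000) = 1924 L/s.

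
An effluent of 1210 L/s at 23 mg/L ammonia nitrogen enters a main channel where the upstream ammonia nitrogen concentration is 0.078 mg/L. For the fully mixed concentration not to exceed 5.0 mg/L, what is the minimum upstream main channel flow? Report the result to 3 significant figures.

Set C_mix = 5.0: (Q·0.07800 + 1210·23.00) / (Q + 1210) = 5.0
→ Q = 1210·(23.00 − 5.0)/(5.0 − 0.07800) = 4425 L/s.

4430 L/s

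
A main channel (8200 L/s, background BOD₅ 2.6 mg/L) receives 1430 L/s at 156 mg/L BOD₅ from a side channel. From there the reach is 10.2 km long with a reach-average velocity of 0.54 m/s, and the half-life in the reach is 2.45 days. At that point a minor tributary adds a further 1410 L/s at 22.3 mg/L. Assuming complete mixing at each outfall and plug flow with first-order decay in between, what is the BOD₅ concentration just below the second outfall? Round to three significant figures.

23.7 mg/L

Flow-weighted average: C = (8200·2.600 + 1430·156.0) / 9630 = 244400/9630 = 25.38 mg/L; combined flow 9630 L/s.
Travel time t = 10.2·1000 / 0.54 = 18890 s = 5.247 h.
Half-life 2.45 d → k = ln 2 / 2.45 = 0.2829 d⁻¹.
Applying C = C₀e^(−kt): 25.38 × 0.9400 = 23.86 mg/L.
At the second outfall, C = (9630·23.86 + 1410·22.30) / (9630 + 1410) = 23.66 mg/L.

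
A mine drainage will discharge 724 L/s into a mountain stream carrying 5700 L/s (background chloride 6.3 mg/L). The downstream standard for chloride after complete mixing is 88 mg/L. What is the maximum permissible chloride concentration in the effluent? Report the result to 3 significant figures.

731 mg/L

At the limit, (Qr·Cr + Qe·Cₑ)/(Qr + Qe) = 88:
Cₑ = (6424·88 − 5700·6.300) / 724.0 = 731.2 mg/L.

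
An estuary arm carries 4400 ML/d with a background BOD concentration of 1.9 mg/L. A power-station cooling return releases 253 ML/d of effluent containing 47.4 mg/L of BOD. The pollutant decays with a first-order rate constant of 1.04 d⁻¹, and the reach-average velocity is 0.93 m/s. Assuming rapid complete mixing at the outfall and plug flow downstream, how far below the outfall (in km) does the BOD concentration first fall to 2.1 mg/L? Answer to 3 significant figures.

Flow-weighted average: C = (4400·1.900 + 253.0·47.40) / 4653 = 20350/4653 = 4.374 mg/L.
Set 4.374·exp(−k·t) = 2.1 → t = ln(4.374/2.1)/k = 60960 s = 16.93 h.
Distance = v·t = 0.93·60960 = 56690 m = 56.69 km.

56.7 km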